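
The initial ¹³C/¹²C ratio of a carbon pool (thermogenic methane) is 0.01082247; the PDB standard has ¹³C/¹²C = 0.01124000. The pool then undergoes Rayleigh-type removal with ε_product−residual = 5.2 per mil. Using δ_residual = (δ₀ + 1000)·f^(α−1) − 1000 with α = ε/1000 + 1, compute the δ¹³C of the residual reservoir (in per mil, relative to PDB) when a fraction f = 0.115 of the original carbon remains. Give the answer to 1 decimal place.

-47.9 per mil

δ₀ = (0.01082247/0.01124000 − 1)×1000 = (0.962853 − 1)×1000 = -37.147 per mil
α − 1 = ε/1000 = 0.0052
f^(α−1) = 0.115^(0.0052) = 0.988816
δ_res = (-37.147 + 1000) × 0.988816 − 1000 = 952.085 − 1000 = -47.92 per mil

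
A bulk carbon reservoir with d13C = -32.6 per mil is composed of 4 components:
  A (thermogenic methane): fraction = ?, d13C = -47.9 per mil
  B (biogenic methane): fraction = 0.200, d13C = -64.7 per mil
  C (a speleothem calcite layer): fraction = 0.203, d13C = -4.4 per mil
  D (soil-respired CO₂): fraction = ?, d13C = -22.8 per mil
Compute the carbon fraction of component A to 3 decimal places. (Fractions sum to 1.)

Let f_A and f_D be the unknown fractions; fractions sum to 1 so f_A + f_D = 0.597.
Mass balance: Σ fᵢ·δᵢ = δ_bulk ⇒ f_A·(-47.9) + f_D·(-22.8) = -32.6 − (-13.833) = -18.767
Substitute f_D = 0.597 − f_A:
f_A·(-47.9 − -22.8) = -18.767 − 0.597×(-22.8) = -5.155
f_A = -5.155 / -25.1 = 0.2054

0.205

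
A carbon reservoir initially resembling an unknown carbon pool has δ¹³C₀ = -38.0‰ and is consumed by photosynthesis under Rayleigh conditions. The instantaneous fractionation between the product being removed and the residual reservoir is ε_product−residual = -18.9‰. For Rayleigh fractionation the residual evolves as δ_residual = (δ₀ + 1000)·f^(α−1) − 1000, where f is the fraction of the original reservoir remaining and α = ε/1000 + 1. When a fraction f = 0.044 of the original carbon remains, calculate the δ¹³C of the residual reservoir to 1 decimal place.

Rayleigh residual: δ_res = (δ₀ + 1000)·f^(α−1) − 1000
α = ε/1000 + 1 = 0.98110, so α − 1 = -0.01890
f^(α−1) = 0.044^(-0.01890) = 1.060813
δ_res = (-38.0 + 1000) × 1.060813 − 1000 = 1020.502 − 1000 = 20.50‰

20.5‰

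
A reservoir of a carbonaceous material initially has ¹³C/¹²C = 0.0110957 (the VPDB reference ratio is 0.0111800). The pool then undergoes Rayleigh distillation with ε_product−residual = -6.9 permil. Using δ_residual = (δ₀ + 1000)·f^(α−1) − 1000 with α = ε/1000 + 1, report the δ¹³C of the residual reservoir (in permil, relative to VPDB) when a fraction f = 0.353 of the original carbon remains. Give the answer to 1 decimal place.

δ₀ = (0.0110957/0.0111800 − 1)×1000 = (0.992460 − 1)×1000 = -7.540 permil
α − 1 = ε/1000 = -0.0069
f^(α−1) = 0.353^(-0.0069) = 1.007211
δ_res = (-7.540 + 1000) × 1.007211 − 1000 = 999.616 − 1000 = -0.38 permil

-0.4 permil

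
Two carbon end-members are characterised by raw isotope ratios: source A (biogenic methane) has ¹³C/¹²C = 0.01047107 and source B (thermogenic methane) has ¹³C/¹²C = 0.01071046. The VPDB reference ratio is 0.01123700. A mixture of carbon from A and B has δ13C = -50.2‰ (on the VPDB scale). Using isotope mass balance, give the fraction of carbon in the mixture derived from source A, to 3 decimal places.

δ_A = (0.01047107/0.01123700 − 1)×1000 = (0.931839 − 1)×1000 = -68.161‰
δ_B = (0.01071046/0.01123700 − 1)×1000 = (0.953142 − 1)×1000 = -46.858‰
f_A = (δ_mix − δ_B)/(δ_A − δ_B) = (-50.2 − (-46.858))/(-68.161 − (-46.858))
f_A = -3.342 / -21.304 = 0.1569

0.157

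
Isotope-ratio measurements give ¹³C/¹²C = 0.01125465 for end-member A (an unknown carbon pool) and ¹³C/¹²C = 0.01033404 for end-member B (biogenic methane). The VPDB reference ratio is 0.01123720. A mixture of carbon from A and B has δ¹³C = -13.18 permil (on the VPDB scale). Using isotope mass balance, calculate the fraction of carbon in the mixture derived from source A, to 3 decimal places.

0.820

δ_A = (0.01125465/0.01123720 − 1)×1000 = (1.001553 − 1)×1000 = 1.553 permil
δ_B = (0.01033404/0.01123720 − 1)×1000 = (0.919628 − 1)×1000 = -80.372 permil
f_A = (δ_mix − δ_B)/(δ_A − δ_B) = (-13.18 − (-80.372))/(1.553 − (-80.372))
f_A = 67.192 / 81.925 = 0.8202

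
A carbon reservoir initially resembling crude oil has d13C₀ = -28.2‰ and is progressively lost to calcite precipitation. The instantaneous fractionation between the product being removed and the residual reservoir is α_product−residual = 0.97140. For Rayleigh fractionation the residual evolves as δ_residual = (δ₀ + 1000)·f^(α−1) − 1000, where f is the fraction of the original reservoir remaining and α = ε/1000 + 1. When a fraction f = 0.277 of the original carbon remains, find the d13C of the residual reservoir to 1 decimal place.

8.1‰

Rayleigh residual: δ_res = (δ₀ + 1000)·f^(α−1) − 1000
α − 1 = -0.02860
f^(α−1) = 0.277^(-0.02860) = 1.037397
δ_res = (-28.2 + 1000) × 1.037397 − 1000 = 1008.143 − 1000 = 8.14‰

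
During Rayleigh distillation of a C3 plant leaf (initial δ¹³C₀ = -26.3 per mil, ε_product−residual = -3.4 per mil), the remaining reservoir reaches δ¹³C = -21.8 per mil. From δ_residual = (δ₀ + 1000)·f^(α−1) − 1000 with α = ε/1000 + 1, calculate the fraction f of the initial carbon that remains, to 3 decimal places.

α − 1 = ε/1000 = -0.0034
(δ_res + 1000)/(δ₀ + 1000) = (-21.8 + 1000)/(-26.3 + 1000) = 978.2/973.7 = 1.004622
f = 1.004622^(1/-0.0034) = exp(ln(1.004622)/-0.0034) = exp(0.00461/-0.0034)
f = exp(-1.3561) = 0.2577

0.258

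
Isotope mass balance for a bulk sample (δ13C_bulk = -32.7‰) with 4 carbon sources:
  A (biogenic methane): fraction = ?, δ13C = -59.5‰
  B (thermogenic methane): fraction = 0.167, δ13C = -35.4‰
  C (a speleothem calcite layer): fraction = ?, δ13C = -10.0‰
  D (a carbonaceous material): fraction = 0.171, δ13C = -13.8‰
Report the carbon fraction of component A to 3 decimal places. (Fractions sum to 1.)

Let f_A and f_C be the unknown fractions; fractions sum to 1 so f_A + f_C = 0.662.
Mass balance: Σ fᵢ·δᵢ = δ_bulk ⇒ f_A·(-59.5) + f_C·(-10.0) = -32.7 − (-8.272) = -24.428
Substitute f_C = 0.662 − f_A:
f_A·(-59.5 − -10.0) = -24.428 − 0.662×(-10.0) = -17.808
f_A = -17.808 / -49.5 = 0.3598

0.360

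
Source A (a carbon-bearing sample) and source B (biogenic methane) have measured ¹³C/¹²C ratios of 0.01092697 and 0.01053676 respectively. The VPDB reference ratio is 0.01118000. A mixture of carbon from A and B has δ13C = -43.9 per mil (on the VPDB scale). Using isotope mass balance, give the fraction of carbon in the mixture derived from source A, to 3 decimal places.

0.391

δ_A = (0.01092697/0.01118000 − 1)×1000 = (0.977368 − 1)×1000 = -22.632 per mil
δ_B = (0.01053676/0.01118000 − 1)×1000 = (0.942465 − 1)×1000 = -57.535 per mil
f_A = (δ_mix − δ_B)/(δ_A − δ_B) = (-43.9 − (-57.535))/(-22.632 − (-57.535))
f_A = 13.635 / 34.903 = 0.3907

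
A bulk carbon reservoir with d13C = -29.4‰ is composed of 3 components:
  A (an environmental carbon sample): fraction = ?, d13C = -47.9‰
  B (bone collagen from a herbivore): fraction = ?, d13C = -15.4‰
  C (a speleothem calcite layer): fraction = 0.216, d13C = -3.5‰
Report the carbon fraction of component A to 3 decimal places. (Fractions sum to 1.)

Let f_A and f_B be the unknown fractions; fractions sum to 1 so f_A + f_B = 0.784.
Mass balance: Σ fᵢ·δᵢ = δ_bulk ⇒ f_A·(-47.9) + f_B·(-15.4) = -29.4 − (-0.756) = -28.644
Substitute f_B = 0.784 − f_A:
f_A·(-47.9 − -15.4) = -28.644 − 0.784×(-15.4) = -16.570
f_A = -16.570 / -32.5 = 0.5099

0.510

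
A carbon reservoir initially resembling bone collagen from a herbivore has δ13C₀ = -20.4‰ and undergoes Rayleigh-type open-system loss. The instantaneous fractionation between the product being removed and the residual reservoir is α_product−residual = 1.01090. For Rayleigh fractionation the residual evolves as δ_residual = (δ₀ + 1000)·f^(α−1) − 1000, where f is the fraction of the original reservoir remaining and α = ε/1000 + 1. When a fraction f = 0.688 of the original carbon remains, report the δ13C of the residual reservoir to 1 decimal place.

-24.4‰

Rayleigh residual: δ_res = (δ₀ + 1000)·f^(α−1) − 1000
α − 1 = 0.01090
f^(α−1) = 0.688^(0.01090) = 0.995932
δ_res = (-20.4 + 1000) × 0.995932 − 1000 = 975.615 − 1000 = -24.38‰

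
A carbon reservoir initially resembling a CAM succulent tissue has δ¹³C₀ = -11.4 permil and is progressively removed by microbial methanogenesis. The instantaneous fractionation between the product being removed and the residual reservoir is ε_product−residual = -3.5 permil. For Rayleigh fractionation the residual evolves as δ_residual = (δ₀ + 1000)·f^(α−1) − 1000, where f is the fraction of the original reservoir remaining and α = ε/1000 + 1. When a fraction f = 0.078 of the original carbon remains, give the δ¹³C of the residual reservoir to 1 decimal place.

Rayleigh residual: δ_res = (δ₀ + 1000)·f^(α−1) − 1000
α = ε/1000 + 1 = 0.99650, so α − 1 = -0.00350
f^(α−1) = 0.078^(-0.00350) = 1.008969
δ_res = (-11.4 + 1000) × 1.008969 − 1000 = 997.466 − 1000 = -2.53 permil

-2.5 permil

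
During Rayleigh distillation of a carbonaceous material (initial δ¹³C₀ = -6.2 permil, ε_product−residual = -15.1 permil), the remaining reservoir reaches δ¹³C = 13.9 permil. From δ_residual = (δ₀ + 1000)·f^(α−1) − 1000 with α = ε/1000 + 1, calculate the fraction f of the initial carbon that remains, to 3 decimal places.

0.266

α − 1 = ε/1000 = -0.0151
(δ_res + 1000)/(δ₀ + 1000) = (13.9 + 1000)/(-6.2 + 1000) = 1013.9/993.8 = 1.020225
f = 1.020225^(1/-0.0151) = exp(ln(1.020225)/-0.0151) = exp(0.02002/-0.0151)
f = exp(-1.3261) = 0.2655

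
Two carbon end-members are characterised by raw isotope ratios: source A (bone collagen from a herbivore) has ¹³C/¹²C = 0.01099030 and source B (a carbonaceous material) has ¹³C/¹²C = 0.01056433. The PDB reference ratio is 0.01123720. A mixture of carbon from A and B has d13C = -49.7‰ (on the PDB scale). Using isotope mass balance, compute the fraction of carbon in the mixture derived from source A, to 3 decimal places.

δ_A = (0.01099030/0.01123720 − 1)×1000 = (0.978028 − 1)×1000 = -21.972‰
δ_B = (0.01056433/0.01123720 − 1)×1000 = (0.940121 − 1)×1000 = -59.879‰
f_A = (δ_mix − δ_B)/(δ_A − δ_B) = (-49.7 − (-59.879))/(-21.972 − (-59.879))
f_A = 10.179 / 37.907 = 0.2685

0.269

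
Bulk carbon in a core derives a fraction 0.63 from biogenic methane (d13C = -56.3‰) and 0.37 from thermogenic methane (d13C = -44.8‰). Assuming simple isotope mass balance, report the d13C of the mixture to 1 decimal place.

-52.0‰

δ_mix = f_A·δ_A + f_B·δ_B
δ_mix = 0.63 × (-56.3) + 0.37 × (-44.8)
δ_mix = -35.47 + -16.58 = -52.05‰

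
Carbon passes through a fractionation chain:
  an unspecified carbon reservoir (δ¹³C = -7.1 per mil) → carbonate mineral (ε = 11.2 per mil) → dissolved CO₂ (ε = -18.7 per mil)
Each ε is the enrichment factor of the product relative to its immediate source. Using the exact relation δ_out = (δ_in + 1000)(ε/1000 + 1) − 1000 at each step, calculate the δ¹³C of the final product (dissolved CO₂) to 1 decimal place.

step 1: δ = (-7.10 + 1000)·(11.2/1000 + 1) − 1000 = 4.02 per mil
step 2: δ = (4.02 + 1000)·(-18.7/1000 + 1) − 1000 = -14.75 per mil

-14.8 per mil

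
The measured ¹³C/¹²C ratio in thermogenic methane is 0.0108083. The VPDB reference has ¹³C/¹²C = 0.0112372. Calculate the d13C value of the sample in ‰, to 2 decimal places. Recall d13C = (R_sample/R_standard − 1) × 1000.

-38.17‰

d13C = (R_sample / R_standard − 1) × 1000
R_sample / R_standard = 0.0108083 / 0.0112372 = 0.961832
d13C = (0.961832 − 1) × 1000 = -38.168‰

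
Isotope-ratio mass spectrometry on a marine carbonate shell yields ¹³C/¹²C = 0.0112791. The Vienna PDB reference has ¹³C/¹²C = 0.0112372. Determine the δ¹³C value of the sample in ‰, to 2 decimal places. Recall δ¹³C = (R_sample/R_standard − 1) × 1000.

3.73‰

δ¹³C = (R_sample / R_standard − 1) × 1000
R_sample / R_standard = 0.0112791 / 0.0112372 = 1.003729
δ¹³C = (1.003729 − 1) × 1000 = 3.729‰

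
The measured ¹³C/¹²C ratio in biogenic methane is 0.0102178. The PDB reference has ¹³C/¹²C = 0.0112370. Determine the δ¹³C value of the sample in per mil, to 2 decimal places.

-90.70 per mil

δ¹³C = (R_sample / R_standard − 1) × 1000
R_sample / R_standard = 0.0102178 / 0.0112370 = 0.909300
δ¹³C = (0.909300 − 1) × 1000 = -90.700 per mil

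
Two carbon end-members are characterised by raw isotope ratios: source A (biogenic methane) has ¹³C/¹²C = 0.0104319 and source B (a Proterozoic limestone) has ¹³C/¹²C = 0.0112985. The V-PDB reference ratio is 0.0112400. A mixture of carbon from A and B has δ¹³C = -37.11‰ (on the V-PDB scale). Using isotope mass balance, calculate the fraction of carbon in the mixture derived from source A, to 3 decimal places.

0.549

δ_A = (0.0104319/0.0112400 − 1)×1000 = (0.928105 − 1)×1000 = -71.895‰
δ_B = (0.0112985/0.0112400 − 1)×1000 = (1.005205 − 1)×1000 = 5.205‰
f_A = (δ_mix − δ_B)/(δ_A − δ_B) = (-37.11 − (5.205))/(-71.895 − (5.205))
f_A = -42.315 / -77.100 = 0.5488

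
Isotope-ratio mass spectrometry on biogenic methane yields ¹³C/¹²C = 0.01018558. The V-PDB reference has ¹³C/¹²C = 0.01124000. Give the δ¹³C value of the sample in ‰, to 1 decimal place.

-93.8‰

δ¹³C = (R_sample / R_standard − 1) × 1000
R_sample / R_standard = 0.01018558 / 0.01124000 = 0.906190
δ¹³C = (0.906190 − 1) × 1000 = -93.81‰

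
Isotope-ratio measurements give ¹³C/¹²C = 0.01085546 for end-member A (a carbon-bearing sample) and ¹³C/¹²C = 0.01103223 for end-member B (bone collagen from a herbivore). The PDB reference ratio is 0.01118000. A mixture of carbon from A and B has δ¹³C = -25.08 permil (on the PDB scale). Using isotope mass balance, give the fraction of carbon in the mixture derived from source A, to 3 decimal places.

0.750

δ_A = (0.01085546/0.01118000 − 1)×1000 = (0.970971 − 1)×1000 = -29.029 permil
δ_B = (0.01103223/0.01118000 − 1)×1000 = (0.986783 − 1)×1000 = -13.217 permil
f_A = (δ_mix − δ_B)/(δ_A − δ_B) = (-25.08 − (-13.217))/(-29.029 − (-13.217))
f_A = -11.863 / -15.811 = 0.7503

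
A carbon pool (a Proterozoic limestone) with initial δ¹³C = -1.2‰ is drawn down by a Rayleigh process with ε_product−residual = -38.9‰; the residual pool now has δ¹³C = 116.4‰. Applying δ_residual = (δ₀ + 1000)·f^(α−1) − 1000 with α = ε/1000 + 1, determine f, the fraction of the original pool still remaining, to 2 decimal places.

0.06

α − 1 = ε/1000 = -0.0389
(δ_res + 1000)/(δ₀ + 1000) = (116.4 + 1000)/(-1.2 + 1000) = 1116.4/998.8 = 1.117741
f = 1.117741^(1/-0.0389) = exp(ln(1.117741)/-0.0389) = exp(0.11131/-0.0389)
f = exp(-2.8614) = 0.0572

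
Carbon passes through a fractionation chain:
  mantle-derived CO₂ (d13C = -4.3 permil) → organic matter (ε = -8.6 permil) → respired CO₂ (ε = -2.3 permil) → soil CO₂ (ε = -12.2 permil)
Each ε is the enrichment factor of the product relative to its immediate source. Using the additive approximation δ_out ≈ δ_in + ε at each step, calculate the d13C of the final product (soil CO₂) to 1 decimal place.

-27.4 permil

step 1: δ ≈ -4.3 + (-8.6) = -12.9 permil
step 2: δ ≈ -12.9 + (-2.3) = -15.2 permil
step 3: δ ≈ -15.2 + (-12.2) = -27.4 permil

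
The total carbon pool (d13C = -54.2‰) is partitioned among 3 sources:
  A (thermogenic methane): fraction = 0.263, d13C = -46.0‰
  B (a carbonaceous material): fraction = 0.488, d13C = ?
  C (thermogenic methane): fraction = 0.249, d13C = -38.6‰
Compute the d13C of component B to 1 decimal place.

-66.6‰

Isotope mass balance: δ_bulk = Σ fᵢ·δᵢ.
-54.2 = 0.263×(-46.0) + 0.488×δ_B + 0.249×(-38.6)
0.488·δ_B = -54.2 − (-21.709) = -32.491
δ_B = -32.491 / 0.488 = -66.58‰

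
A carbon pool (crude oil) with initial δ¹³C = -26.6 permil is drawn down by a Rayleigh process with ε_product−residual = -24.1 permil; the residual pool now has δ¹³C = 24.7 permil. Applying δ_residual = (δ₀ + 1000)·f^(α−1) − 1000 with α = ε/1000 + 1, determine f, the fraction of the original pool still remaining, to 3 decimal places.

α − 1 = ε/1000 = -0.0241
(δ_res + 1000)/(δ₀ + 1000) = (24.7 + 1000)/(-26.6 + 1000) = 1024.7/973.4 = 1.052702
f = 1.052702^(1/-0.0241) = exp(ln(1.052702)/-0.0241) = exp(0.05136/-0.0241)
f = exp(-2.1311) = 0.1187

0.119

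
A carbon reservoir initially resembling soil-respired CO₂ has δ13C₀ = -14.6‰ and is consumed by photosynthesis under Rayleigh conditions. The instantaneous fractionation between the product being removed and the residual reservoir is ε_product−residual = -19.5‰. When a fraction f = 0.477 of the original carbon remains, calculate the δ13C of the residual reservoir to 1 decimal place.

-0.3‰

Rayleigh residual: δ_res = (δ₀ + 1000)·f^(α−1) − 1000
α = ε/1000 + 1 = 0.98050, so α − 1 = -0.01950
f^(α−1) = 0.477^(-0.01950) = 1.014539
δ_res = (-14.6 + 1000) × 1.014539 − 1000 = 999.727 − 1000 = -0.27‰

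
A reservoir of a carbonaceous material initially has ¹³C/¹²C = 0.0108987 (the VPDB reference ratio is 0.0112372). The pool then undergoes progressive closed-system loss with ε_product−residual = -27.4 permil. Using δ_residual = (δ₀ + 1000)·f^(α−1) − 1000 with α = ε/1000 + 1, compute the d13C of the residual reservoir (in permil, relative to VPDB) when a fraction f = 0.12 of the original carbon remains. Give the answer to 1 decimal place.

27.9 permil

δ₀ = (0.0108987/0.0112372 − 1)×1000 = (0.969877 − 1)×1000 = -30.123 permil
α − 1 = ε/1000 = -0.0274
f^(α−1) = 0.12^(-0.0274) = 1.059816
δ_res = (-30.123 + 1000) × 1.059816 − 1000 = 1027.891 − 1000 = 27.89 permil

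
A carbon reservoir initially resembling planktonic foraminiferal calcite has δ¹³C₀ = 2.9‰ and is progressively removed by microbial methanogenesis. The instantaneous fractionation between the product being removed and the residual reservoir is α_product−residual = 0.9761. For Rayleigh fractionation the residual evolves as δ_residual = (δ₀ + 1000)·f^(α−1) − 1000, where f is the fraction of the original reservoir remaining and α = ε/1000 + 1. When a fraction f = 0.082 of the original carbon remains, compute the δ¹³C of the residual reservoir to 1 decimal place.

Rayleigh residual: δ_res = (δ₀ + 1000)·f^(α−1) − 1000
α − 1 = -0.02390
f^(α−1) = 0.082^(-0.02390) = 1.061597
δ_res = (2.9 + 1000) × 1.061597 − 1000 = 1064.676 − 1000 = 64.68‰

64.7‰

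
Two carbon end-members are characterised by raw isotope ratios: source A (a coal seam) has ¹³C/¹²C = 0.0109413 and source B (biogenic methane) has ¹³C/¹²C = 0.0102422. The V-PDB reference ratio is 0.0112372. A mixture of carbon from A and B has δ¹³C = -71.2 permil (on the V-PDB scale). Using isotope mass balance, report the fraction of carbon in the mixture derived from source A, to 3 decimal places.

δ_A = (0.0109413/0.0112372 − 1)×1000 = (0.973668 − 1)×1000 = -26.332 permil
δ_B = (0.0102422/0.0112372 − 1)×1000 = (0.911455 − 1)×1000 = -88.545 permil
f_A = (δ_mix − δ_B)/(δ_A − δ_B) = (-71.2 − (-88.545))/(-26.332 − (-88.545))
f_A = 17.345 / 62.213 = 0.2788

0.279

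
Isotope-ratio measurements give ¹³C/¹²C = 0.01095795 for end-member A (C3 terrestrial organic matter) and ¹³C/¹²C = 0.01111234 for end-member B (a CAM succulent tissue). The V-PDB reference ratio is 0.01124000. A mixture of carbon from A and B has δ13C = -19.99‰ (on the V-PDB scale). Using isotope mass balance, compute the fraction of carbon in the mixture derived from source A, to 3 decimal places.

δ_A = (0.01095795/0.01124000 − 1)×1000 = (0.974907 − 1)×1000 = -25.093‰
δ_B = (0.01111234/0.01124000 − 1)×1000 = (0.988642 − 1)×1000 = -11.358‰
f_A = (δ_mix − δ_B)/(δ_A − δ_B) = (-19.99 − (-11.358))/(-25.093 − (-11.358))
f_A = -8.632 / -13.736 = 0.6285

0.628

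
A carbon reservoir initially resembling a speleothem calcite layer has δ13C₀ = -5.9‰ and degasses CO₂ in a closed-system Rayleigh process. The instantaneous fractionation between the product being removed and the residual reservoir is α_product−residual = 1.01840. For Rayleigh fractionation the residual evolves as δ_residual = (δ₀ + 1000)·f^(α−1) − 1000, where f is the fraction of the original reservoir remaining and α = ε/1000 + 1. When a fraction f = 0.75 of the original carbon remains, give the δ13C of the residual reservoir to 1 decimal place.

Rayleigh residual: δ_res = (δ₀ + 1000)·f^(α−1) − 1000
α − 1 = 0.01840
f^(α−1) = 0.75^(0.01840) = 0.994721
δ_res = (-5.9 + 1000) × 0.994721 − 1000 = 988.852 − 1000 = -11.15‰

-11.1‰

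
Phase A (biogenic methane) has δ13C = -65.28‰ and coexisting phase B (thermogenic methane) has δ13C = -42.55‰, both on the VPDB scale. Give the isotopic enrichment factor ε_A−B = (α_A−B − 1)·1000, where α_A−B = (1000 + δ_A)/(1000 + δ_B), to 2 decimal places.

-23.74‰

α_A−B = (1000 + -65.28) / (1000 + -42.55) = 934.72 / 957.45 = 0.976260
ε_A−B = (0.976260 − 1) × 1000 = -23.740‰
(The approximation ε ≈ δ_A − δ_B would give -22.73‰.)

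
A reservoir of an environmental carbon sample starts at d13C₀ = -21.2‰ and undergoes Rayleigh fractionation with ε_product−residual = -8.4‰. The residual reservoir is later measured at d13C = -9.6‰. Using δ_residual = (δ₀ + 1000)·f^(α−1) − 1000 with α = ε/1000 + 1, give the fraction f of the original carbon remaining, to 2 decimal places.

0.25

α − 1 = ε/1000 = -0.0084
(δ_res + 1000)/(δ₀ + 1000) = (-9.6 + 1000)/(-21.2 + 1000) = 990.4/978.8 = 1.011851
f = 1.011851^(1/-0.0084) = exp(ln(1.011851)/-0.0084) = exp(0.01178/-0.0084)
f = exp(-1.4026) = 0.2460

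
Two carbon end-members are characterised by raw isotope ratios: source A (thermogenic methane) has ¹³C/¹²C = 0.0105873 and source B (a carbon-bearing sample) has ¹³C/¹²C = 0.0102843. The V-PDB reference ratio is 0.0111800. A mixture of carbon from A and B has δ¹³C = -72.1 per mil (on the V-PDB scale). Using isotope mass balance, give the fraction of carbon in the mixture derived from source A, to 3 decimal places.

δ_A = (0.0105873/0.0111800 − 1)×1000 = (0.946986 − 1)×1000 = -53.014 per mil
δ_B = (0.0102843/0.0111800 − 1)×1000 = (0.919884 − 1)×1000 = -80.116 per mil
f_A = (δ_mix − δ_B)/(δ_A − δ_B) = (-72.1 − (-80.116))/(-53.014 − (-80.116))
f_A = 8.016 / 27.102 = 0.2958

0.296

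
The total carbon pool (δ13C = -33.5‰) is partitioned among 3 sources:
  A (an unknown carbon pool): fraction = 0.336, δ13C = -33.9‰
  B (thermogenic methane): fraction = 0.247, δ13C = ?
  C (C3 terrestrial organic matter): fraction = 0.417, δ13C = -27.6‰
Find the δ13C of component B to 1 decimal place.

Isotope mass balance: δ_bulk = Σ fᵢ·δᵢ.
-33.5 = 0.336×(-33.9) + 0.247×δ_B + 0.417×(-27.6)
0.247·δ_B = -33.5 − (-22.900) = -10.600
δ_B = -10.600 / 0.247 = -42.92‰

-42.9‰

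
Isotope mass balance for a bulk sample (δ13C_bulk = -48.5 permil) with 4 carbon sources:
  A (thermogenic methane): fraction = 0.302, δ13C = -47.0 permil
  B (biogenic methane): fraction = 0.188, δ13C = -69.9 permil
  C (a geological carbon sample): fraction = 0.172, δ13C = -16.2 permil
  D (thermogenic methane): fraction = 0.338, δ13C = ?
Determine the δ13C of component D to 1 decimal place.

-54.4 permil

Isotope mass balance: δ_bulk = Σ fᵢ·δᵢ.
-48.5 = 0.302×(-47.0) + 0.188×(-69.9) + 0.172×(-16.2) + 0.338×δ_D
0.338·δ_D = -48.5 − (-30.122) = -18.378
δ_D = -18.378 / 0.338 = -54.37 permil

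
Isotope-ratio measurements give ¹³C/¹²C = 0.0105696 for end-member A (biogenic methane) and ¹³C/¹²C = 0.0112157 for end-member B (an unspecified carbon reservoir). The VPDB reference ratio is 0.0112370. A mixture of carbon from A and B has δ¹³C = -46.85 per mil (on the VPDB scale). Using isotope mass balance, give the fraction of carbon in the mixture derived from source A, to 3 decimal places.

0.782

δ_A = (0.0105696/0.0112370 − 1)×1000 = (0.940607 − 1)×1000 = -59.393 per mil
δ_B = (0.0112157/0.0112370 − 1)×1000 = (0.998104 − 1)×1000 = -1.896 per mil
f_A = (δ_mix − δ_B)/(δ_A − δ_B) = (-46.85 − (-1.896))/(-59.393 − (-1.896))
f_A = -44.954 / -57.498 = 0.7819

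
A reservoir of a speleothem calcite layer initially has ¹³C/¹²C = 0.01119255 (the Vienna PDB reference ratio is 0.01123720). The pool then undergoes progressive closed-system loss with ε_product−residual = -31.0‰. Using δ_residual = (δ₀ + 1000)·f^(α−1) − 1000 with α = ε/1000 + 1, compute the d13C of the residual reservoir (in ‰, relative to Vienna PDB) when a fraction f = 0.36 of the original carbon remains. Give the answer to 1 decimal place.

28.1‰

δ₀ = (0.01119255/0.01123720 − 1)×1000 = (0.996027 − 1)×1000 = -3.973‰
α − 1 = ε/1000 = -0.0310
f^(α−1) = 0.36^(-0.0310) = 1.032178
δ_res = (-3.973 + 1000) × 1.032178 − 1000 = 1028.077 − 1000 = 28.08‰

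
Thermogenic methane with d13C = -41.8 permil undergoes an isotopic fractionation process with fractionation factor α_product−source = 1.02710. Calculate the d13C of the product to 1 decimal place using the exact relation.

δ_product = (δ_source + 1000)·α − 1000
δ_product = (-41.8 + 1000) × 1.02710 − 1000
δ_product = 984.167 − 1000 = -15.83 permil

-15.8 permil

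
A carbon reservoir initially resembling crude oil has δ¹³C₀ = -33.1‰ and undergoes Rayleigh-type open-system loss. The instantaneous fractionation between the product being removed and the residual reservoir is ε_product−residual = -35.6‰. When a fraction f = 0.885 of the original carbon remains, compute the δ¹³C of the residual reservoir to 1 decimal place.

-28.9‰

Rayleigh residual: δ_res = (δ₀ + 1000)·f^(α−1) − 1000
α = ε/1000 + 1 = 0.96440, so α − 1 = -0.03560
f^(α−1) = 0.885^(-0.03560) = 1.004359
δ_res = (-33.1 + 1000) × 1.004359 − 1000 = 971.114 − 1000 = -28.89‰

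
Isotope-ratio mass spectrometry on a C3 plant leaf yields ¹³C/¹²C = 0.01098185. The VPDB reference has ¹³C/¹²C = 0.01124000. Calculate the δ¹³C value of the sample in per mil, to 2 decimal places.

-22.97 per mil

δ¹³C = (R_sample / R_standard − 1) × 1000
R_sample / R_standard = 0.01098185 / 0.01124000 = 0.977033
δ¹³C = (0.977033 − 1) × 1000 = -22.967 per mil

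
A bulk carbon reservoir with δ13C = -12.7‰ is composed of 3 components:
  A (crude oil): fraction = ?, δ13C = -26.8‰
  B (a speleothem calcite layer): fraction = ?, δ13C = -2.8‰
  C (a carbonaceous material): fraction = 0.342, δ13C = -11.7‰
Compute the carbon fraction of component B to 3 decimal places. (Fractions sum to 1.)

Let f_B and f_A be the unknown fractions; fractions sum to 1 so f_B + f_A = 0.658.
Mass balance: Σ fᵢ·δᵢ = δ_bulk ⇒ f_B·(-2.8) + f_A·(-26.8) = -12.7 − (-4.001) = -8.699
Substitute f_A = 0.658 − f_B:
f_B·(-2.8 − -26.8) = -8.699 − 0.658×(-26.8) = 8.936
f_B = 8.936 / 24.0 = 0.3723

0.372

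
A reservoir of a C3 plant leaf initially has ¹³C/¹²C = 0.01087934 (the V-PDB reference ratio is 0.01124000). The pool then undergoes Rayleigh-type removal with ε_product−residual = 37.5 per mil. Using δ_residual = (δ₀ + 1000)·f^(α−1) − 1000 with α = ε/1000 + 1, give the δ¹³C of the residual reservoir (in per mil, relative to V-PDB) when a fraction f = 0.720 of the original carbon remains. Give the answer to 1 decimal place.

δ₀ = (0.01087934/0.01124000 − 1)×1000 = (0.967913 − 1)×1000 = -32.087 per mil
α − 1 = ε/1000 = 0.0375
f^(α−1) = 0.720^(0.0375) = 0.987757
δ_res = (-32.087 + 1000) × 0.987757 − 1000 = 956.062 − 1000 = -43.94 per mil

-43.9 per mil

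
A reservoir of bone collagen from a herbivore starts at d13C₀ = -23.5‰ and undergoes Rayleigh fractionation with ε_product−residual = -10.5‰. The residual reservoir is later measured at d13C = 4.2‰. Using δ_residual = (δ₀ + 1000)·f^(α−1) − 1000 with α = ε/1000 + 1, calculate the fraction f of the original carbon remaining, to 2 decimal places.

0.07

α − 1 = ε/1000 = -0.0105
(δ_res + 1000)/(δ₀ + 1000) = (4.2 + 1000)/(-23.5 + 1000) = 1004.2/976.5 = 1.028367
f = 1.028367^(1/-0.0105) = exp(ln(1.028367)/-0.0105) = exp(0.02797/-0.0105)
f = exp(-2.6640) = 0.0697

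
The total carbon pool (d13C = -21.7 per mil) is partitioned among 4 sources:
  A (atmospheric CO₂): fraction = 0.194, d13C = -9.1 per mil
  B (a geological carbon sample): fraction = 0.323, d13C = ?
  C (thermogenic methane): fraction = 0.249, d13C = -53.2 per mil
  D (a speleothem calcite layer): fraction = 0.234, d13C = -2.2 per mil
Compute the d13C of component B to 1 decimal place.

-19.1 per mil

Isotope mass balance: δ_bulk = Σ fᵢ·δᵢ.
-21.7 = 0.194×(-9.1) + 0.323×δ_B + 0.249×(-53.2) + 0.234×(-2.2)
0.323·δ_B = -21.7 − (-15.527) = -6.173
δ_B = -6.173 / 0.323 = -19.11 per mil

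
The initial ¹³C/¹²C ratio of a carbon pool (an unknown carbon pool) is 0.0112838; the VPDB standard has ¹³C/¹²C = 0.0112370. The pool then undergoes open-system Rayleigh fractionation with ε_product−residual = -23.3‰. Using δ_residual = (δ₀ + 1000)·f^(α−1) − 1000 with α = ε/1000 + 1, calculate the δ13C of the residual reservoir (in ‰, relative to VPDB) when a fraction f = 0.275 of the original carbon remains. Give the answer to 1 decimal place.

34.8‰

δ₀ = (0.0112838/0.0112370 − 1)×1000 = (1.004165 − 1)×1000 = 4.165‰
α − 1 = ε/1000 = -0.0233
f^(α−1) = 0.275^(-0.0233) = 1.030537
δ_res = (4.165 + 1000) × 1.030537 − 1000 = 1034.829 − 1000 = 34.83‰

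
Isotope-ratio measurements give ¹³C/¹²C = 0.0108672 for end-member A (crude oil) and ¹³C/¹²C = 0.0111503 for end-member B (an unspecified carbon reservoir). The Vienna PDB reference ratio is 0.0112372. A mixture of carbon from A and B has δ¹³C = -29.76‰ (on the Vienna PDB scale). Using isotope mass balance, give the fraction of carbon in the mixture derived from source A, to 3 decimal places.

δ_A = (0.0108672/0.0112372 − 1)×1000 = (0.967074 − 1)×1000 = -32.926‰
δ_B = (0.0111503/0.0112372 − 1)×1000 = (0.992267 − 1)×1000 = -7.733‰
f_A = (δ_mix − δ_B)/(δ_A − δ_B) = (-29.76 − (-7.733))/(-32.926 − (-7.733))
f_A = -22.027 / -25.193 = 0.8743

0.874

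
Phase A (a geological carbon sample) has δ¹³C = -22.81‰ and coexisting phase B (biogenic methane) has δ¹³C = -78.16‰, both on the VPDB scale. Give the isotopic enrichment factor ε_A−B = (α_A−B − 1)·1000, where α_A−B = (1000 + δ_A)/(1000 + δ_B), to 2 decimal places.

60.04‰

α_A−B = (1000 + -22.81) / (1000 + -78.16) = 977.19 / 921.84 = 1.060043
ε_A−B = (1.060043 − 1) × 1000 = 60.043‰
(The approximation ε ≈ δ_A − δ_B would give 55.35‰.)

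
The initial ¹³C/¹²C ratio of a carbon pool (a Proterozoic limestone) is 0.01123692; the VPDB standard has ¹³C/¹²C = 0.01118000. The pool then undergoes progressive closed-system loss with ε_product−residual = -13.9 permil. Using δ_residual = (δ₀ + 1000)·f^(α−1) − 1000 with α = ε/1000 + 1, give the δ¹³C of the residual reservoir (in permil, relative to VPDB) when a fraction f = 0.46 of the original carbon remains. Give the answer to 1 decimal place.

16.0 permil

δ₀ = (0.01123692/0.01118000 − 1)×1000 = (1.005091 − 1)×1000 = 5.091 permil
α − 1 = ε/1000 = -0.0139
f^(α−1) = 0.46^(-0.0139) = 1.010852
δ_res = (5.091 + 1000) × 1.010852 − 1000 = 1015.999 − 1000 = 16.00 permil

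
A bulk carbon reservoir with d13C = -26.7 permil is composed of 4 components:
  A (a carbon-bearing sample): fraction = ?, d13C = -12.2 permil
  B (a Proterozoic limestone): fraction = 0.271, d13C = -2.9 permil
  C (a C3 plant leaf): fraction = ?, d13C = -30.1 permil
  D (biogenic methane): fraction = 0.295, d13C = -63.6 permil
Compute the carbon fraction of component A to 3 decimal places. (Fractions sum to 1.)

0.330

Let f_A and f_C be the unknown fractions; fractions sum to 1 so f_A + f_C = 0.434.
Mass balance: Σ fᵢ·δᵢ = δ_bulk ⇒ f_A·(-12.2) + f_C·(-30.1) = -26.7 − (-19.548) = -7.152
Substitute f_C = 0.434 − f_A:
f_A·(-12.2 − -30.1) = -7.152 − 0.434×(-30.1) = 5.911
f_A = 5.911 / 17.9 = 0.3302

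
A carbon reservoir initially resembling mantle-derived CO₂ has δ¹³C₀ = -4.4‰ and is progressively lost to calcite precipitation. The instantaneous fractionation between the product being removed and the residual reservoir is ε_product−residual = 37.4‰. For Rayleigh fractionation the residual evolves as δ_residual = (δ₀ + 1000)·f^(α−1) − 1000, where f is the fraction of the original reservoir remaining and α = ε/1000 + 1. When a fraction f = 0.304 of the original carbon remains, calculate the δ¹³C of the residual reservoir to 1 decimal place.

-47.8‰

Rayleigh residual: δ_res = (δ₀ + 1000)·f^(α−1) − 1000
α = ε/1000 + 1 = 1.03740, so α − 1 = 0.03740
f^(α−1) = 0.304^(0.03740) = 0.956444
δ_res = (-4.4 + 1000) × 0.956444 − 1000 = 952.235 − 1000 = -47.76‰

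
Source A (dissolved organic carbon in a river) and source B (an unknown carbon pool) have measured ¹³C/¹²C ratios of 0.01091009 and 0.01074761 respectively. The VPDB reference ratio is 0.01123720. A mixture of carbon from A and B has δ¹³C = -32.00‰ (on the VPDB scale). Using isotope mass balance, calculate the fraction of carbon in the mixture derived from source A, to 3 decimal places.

0.800

δ_A = (0.01091009/0.01123720 − 1)×1000 = (0.970890 − 1)×1000 = -29.110‰
δ_B = (0.01074761/0.01123720 − 1)×1000 = (0.956431 − 1)×1000 = -43.569‰
f_A = (δ_mix − δ_B)/(δ_A − δ_B) = (-32.00 − (-43.569))/(-29.110 − (-43.569))
f_A = 11.569 / 14.459 = 0.8001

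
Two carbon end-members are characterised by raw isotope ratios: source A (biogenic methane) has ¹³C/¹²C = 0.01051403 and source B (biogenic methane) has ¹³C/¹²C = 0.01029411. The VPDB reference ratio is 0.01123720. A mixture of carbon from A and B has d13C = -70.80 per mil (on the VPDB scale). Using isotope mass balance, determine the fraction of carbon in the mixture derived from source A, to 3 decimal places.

0.671

δ_A = (0.01051403/0.01123720 − 1)×1000 = (0.935645 − 1)×1000 = -64.355 per mil
δ_B = (0.01029411/0.01123720 − 1)×1000 = (0.916074 − 1)×1000 = -83.926 per mil
f_A = (δ_mix − δ_B)/(δ_A − δ_B) = (-70.80 − (-83.926))/(-64.355 − (-83.926))
f_A = 13.126 / 19.571 = 0.6707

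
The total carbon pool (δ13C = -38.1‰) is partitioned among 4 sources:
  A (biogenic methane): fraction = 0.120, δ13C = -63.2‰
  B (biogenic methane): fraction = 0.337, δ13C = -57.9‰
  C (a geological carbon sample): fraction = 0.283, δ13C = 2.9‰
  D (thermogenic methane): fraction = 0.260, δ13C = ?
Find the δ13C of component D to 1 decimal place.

-45.5‰

Isotope mass balance: δ_bulk = Σ fᵢ·δᵢ.
-38.1 = 0.120×(-63.2) + 0.337×(-57.9) + 0.283×(2.9) + 0.260×δ_D
0.260·δ_D = -38.1 − (-26.276) = -11.824
δ_D = -11.824 / 0.260 = -45.48‰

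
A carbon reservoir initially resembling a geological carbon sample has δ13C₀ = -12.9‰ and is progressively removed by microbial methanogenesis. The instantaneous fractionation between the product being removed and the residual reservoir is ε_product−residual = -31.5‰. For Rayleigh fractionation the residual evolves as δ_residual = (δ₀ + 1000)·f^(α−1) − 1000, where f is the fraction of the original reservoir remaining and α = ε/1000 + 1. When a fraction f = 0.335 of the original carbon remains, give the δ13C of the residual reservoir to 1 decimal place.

21.7‰

Rayleigh residual: δ_res = (δ₀ + 1000)·f^(α−1) − 1000
α = ε/1000 + 1 = 0.96850, so α − 1 = -0.03150
f^(α−1) = 0.335^(-0.03150) = 1.035049
δ_res = (-12.9 + 1000) × 1.035049 − 1000 = 1021.697 − 1000 = 21.70‰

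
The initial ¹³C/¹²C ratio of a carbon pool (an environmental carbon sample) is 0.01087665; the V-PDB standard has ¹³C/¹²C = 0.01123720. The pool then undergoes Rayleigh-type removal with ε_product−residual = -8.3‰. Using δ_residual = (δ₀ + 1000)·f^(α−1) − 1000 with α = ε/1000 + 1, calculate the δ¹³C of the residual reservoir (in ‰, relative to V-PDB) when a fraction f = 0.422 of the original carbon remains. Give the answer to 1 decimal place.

-25.1‰

δ₀ = (0.01087665/0.01123720 − 1)×1000 = (0.967915 − 1)×1000 = -32.085‰
α − 1 = ε/1000 = -0.0083
f^(α−1) = 0.422^(-0.0083) = 1.007187
δ_res = (-32.085 + 1000) × 1.007187 − 1000 = 974.871 − 1000 = -25.13‰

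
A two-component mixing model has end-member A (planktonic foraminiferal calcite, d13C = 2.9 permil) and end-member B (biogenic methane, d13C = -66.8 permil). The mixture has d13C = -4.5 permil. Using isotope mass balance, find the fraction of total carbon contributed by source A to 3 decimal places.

δ_mix = f_A·δ_A + (1 − f_A)·δ_B  ⇒  f_A = (δ_mix − δ_B)/(δ_A − δ_B)
f_A = (-4.5 − (-66.8)) / (2.9 − (-66.8))
f_A = 62.3 / 69.7 = 0.8938

0.894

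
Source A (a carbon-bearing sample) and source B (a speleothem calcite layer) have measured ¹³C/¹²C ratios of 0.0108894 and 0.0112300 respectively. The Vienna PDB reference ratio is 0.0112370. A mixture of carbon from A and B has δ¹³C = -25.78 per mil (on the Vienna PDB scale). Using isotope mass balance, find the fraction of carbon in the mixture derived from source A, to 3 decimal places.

δ_A = (0.0108894/0.0112370 − 1)×1000 = (0.969066 − 1)×1000 = -30.934 per mil
δ_B = (0.0112300/0.0112370 − 1)×1000 = (0.999377 − 1)×1000 = -0.623 per mil
f_A = (δ_mix − δ_B)/(δ_A − δ_B) = (-25.78 − (-0.623))/(-30.934 − (-0.623))
f_A = -25.157 / -30.311 = 0.8300

0.830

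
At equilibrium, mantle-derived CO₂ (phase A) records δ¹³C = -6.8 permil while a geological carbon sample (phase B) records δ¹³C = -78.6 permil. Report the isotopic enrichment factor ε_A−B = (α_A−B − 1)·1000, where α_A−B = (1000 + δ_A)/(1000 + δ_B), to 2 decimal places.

α_A−B = (1000 + -6.8) / (1000 + -78.6) = 993.2 / 921.4 = 1.077925
ε_A−B = (1.077925 − 1) × 1000 = 77.925 permil
(The approximation ε ≈ δ_A − δ_B would give 71.8 permil.)

77.92 permil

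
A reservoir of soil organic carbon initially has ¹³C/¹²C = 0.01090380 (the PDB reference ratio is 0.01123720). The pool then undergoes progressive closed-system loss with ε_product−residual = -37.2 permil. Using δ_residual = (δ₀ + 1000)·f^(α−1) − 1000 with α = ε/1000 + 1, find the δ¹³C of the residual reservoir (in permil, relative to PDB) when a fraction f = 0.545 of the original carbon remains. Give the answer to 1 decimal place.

δ₀ = (0.01090380/0.01123720 − 1)×1000 = (0.970331 − 1)×1000 = -29.669 permil
α − 1 = ε/1000 = -0.0372
f^(α−1) = 0.545^(-0.0372) = 1.022836
δ_res = (-29.669 + 1000) × 1.022836 − 1000 = 992.489 − 1000 = -7.51 permil

-7.5 permil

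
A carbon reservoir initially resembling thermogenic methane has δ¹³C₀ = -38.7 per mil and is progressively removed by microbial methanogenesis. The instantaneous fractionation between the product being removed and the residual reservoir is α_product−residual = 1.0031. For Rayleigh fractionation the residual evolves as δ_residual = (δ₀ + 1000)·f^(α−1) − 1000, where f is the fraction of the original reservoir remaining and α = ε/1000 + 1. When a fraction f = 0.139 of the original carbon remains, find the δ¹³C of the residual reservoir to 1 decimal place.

-44.6 per mil

Rayleigh residual: δ_res = (δ₀ + 1000)·f^(α−1) − 1000
α − 1 = 0.00310
f^(α−1) = 0.139^(0.00310) = 0.993901
δ_res = (-38.7 + 1000) × 0.993901 − 1000 = 955.438 − 1000 = -44.56 per mil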